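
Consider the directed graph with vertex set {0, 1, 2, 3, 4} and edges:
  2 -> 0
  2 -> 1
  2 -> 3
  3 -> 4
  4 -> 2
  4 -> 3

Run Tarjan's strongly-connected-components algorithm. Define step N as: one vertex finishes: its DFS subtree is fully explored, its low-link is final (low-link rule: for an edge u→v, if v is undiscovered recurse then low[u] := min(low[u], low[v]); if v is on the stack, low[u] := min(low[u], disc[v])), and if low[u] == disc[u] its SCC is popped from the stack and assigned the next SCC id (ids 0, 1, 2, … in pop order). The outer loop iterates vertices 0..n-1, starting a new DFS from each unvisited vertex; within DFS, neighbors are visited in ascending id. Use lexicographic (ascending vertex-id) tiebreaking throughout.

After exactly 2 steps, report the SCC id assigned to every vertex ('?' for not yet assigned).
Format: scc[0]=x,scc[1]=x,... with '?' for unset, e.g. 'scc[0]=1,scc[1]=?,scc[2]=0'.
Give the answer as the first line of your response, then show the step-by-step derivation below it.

scc[0]=0,scc[1]=1,scc[2]=?,scc[3]=?,scc[4]=?

step 1: low=(low[0]=0,low[1]=?,low[2]=?,low[3]=?,low[4]=?); scc=(scc[0]=0,scc[1]=?,scc[2]=?,scc[3]=?,scc[4]=?)
step 2: low=(low[0]=0,low[1]=1,low[2]=?,low[3]=?,low[4]=?); scc=(scc[0]=0,scc[1]=1,scc[2]=?,scc[3]=?,scc[4]=?)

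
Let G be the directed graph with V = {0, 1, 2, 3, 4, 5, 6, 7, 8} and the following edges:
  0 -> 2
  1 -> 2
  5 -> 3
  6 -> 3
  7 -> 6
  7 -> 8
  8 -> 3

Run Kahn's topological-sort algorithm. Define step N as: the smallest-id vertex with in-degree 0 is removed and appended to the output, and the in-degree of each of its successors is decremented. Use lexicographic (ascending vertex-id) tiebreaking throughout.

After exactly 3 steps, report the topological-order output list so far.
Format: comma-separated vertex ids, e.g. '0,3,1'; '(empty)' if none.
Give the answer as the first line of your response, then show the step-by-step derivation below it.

0,1,2

step 1: output 0; order=[0]; indeg=(0,0,1,3,0,0,1,0,1)
step 2: output 1; order=[0,1]; indeg=(0,0,0,3,0,0,1,0,1)
step 3: output 2; order=[0,1,2]; indeg=(0,0,0,3,0,0,1,0,1)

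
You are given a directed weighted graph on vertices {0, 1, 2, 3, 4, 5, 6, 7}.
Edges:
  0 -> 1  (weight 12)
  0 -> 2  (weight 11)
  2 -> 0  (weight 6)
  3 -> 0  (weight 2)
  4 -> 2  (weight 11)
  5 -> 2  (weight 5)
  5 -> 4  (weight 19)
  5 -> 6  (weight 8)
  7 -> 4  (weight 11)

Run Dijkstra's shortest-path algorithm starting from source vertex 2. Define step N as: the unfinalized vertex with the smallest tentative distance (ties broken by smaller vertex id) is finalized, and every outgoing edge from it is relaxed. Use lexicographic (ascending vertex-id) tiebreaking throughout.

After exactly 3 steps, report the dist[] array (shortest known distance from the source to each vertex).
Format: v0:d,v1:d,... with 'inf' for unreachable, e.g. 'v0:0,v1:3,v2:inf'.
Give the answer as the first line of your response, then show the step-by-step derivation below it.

v0:6,v1:18,v2:0,v3:inf,v4:inf,v5:inf,v6:inf,v7:inf

step 1: dist = v0:6,v1:inf,v2:0,v3:inf,v4:inf,v5:inf,v6:inf,v7:inf
step 2: dist = v0:6,v1:18,v2:0,v3:inf,v4:inf,v5:inf,v6:inf,v7:inf
step 3: dist = v0:6,v1:18,v2:0,v3:inf,v4:inf,v5:inf,v6:inf,v7:inf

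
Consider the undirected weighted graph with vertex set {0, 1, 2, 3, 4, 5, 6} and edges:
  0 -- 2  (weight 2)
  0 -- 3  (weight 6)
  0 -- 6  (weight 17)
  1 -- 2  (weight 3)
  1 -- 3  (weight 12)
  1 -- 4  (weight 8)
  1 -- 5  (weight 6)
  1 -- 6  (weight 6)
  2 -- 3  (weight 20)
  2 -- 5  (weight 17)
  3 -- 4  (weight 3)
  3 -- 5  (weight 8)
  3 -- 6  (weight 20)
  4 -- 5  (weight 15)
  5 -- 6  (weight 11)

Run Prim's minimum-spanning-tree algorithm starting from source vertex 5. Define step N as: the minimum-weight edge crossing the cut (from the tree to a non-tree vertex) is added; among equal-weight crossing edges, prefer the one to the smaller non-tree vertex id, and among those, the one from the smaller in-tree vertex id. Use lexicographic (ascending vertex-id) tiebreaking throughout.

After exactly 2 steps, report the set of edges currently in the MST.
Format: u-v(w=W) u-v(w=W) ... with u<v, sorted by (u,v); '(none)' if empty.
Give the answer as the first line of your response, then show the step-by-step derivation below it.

1-2(w=3) 1-5(w=6)

step 1: add edge 1-5 (w=6); MST = {1-5(w=6)}
step 2: add edge 1-2 (w=3); MST = {1-2(w=3) 1-5(w=6)}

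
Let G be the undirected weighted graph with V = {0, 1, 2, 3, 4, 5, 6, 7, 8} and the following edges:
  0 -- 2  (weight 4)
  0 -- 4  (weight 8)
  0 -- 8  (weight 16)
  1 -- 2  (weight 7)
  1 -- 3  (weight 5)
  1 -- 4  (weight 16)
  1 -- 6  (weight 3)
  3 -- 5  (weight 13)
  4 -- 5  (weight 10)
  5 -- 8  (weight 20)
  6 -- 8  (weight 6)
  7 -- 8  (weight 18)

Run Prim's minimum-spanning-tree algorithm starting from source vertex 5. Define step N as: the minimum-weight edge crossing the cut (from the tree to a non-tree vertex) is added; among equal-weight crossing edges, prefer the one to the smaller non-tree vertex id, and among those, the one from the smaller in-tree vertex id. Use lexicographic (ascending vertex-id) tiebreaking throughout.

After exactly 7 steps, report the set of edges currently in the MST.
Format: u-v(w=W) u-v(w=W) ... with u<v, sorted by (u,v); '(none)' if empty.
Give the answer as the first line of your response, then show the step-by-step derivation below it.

0-2(w=4) 0-4(w=8) 1-2(w=7) 1-3(w=5) 1-6(w=3) 4-5(w=10) 6-8(w=6)

step 1: add edge 4-5 (w=10); MST = {4-5(w=10)}
step 2: add edge 0-4 (w=8); MST = {0-4(w=8) 4-5(w=10)}
step 3: add edge 0-2 (w=4); MST = {0-2(w=4) 0-4(w=8) 4-5(w=10)}
step 4: add edge 1-2 (w=7); MST = {0-2(w=4) 0-4(w=8) 1-2(w=7) 4-5(w=10)}
step 5: add edge 1-6 (w=3); MST = {0-2(w=4) 0-4(w=8) 1-2(w=7) 1-6(w=3) 4-5(w=10)}
step 6: add edge 1-3 (w=5); MST = {0-2(w=4) 0-4(w=8) 1-2(w=7) 1-3(w=5) 1-6(w=3) 4-5(w=10)}
step 7: add edge 6-8 (w=6); MST = {0-2(w=4) 0-4(w=8) 1-2(w=7) 1-3(w=5) 1-6(w=3) 4-5(w=10) 6-8(w=6)}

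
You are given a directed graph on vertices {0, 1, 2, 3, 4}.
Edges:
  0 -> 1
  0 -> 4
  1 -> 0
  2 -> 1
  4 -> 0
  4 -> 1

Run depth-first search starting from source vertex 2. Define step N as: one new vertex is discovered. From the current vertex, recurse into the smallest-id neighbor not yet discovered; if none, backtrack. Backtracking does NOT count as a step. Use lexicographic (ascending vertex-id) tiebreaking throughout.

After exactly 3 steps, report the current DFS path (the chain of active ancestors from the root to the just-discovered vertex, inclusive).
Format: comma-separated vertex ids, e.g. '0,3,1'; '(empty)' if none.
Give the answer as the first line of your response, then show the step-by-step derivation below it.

2,1,0

step 1: discover 2; path=2; order=2
step 2: discover 1; path=2>1; order=2,1
step 3: discover 0; path=2>1>0; order=2,1,0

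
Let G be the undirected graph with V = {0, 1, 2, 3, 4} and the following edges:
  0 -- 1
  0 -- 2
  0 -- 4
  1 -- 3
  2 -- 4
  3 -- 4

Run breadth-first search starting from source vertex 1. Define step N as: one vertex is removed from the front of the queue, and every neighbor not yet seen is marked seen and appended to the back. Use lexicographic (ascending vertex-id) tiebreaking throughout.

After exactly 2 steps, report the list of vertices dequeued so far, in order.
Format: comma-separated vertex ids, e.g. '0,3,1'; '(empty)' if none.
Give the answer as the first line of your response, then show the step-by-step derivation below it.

1,0

step 1: dequeue 1; queue=[0,3]; order=1
step 2: dequeue 0; queue=[3,2,4]; order=1,0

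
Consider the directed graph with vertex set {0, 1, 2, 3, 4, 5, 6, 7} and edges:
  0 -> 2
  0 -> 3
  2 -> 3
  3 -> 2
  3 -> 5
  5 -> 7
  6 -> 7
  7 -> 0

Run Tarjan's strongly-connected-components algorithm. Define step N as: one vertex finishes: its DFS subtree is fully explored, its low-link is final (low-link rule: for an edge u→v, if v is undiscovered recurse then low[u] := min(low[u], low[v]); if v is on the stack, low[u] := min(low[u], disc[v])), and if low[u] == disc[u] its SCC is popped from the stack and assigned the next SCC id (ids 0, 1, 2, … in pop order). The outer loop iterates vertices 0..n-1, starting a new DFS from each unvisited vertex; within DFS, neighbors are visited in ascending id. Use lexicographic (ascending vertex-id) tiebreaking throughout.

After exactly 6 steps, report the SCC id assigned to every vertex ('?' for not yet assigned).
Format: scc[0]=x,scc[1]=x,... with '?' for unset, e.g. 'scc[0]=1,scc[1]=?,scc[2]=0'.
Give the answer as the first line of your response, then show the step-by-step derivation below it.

scc[0]=0,scc[1]=1,scc[2]=0,scc[3]=0,scc[4]=?,scc[5]=0,scc[6]=?,scc[7]=0

step 1: low=(low[0]=0,low[1]=?,low[2]=1,low[3]=1,low[4]=?,low[5]=3,low[6]=?,low[7]=0); scc=(scc[0]=?,scc[1]=?,scc[2]=?,scc[3]=?,scc[4]=?,scc[5]=?,scc[6]=?,scc[7]=?)
step 2: low=(low[0]=0,low[1]=?,low[2]=1,low[3]=1,low[4]=?,low[5]=0,low[6]=?,low[7]=0); scc=(scc[0]=?,scc[1]=?,scc[2]=?,scc[3]=?,scc[4]=?,scc[5]=?,scc[6]=?,scc[7]=?)
step 3: low=(low[0]=0,low[1]=?,low[2]=1,low[3]=0,low[4]=?,low[5]=0,low[6]=?,low[7]=0); scc=(scc[0]=?,scc[1]=?,scc[2]=?,scc[3]=?,scc[4]=?,scc[5]=?,scc[6]=?,scc[7]=?)
step 4: low=(low[0]=0,low[1]=?,low[2]=0,low[3]=0,low[4]=?,low[5]=0,low[6]=?,low[7]=0); scc=(scc[0]=?,scc[1]=?,scc[2]=?,scc[3]=?,scc[4]=?,scc[5]=?,scc[6]=?,scc[7]=?)
step 5: low=(low[0]=0,low[1]=?,low[2]=0,low[3]=0,low[4]=?,low[5]=0,low[6]=?,low[7]=0); scc=(scc[0]=0,scc[1]=?,scc[2]=0,scc[3]=0,scc[4]=?,scc[5]=0,scc[6]=?,scc[7]=0)
step 6: low=(low[0]=0,low[1]=5,low[2]=0,low[3]=0,low[4]=?,low[5]=0,low[6]=?,low[7]=0); scc=(scc[0]=0,scc[1]=1,scc[2]=0,scc[3]=0,scc[4]=?,scc[5]=0,scc[6]=?,scc[7]=0)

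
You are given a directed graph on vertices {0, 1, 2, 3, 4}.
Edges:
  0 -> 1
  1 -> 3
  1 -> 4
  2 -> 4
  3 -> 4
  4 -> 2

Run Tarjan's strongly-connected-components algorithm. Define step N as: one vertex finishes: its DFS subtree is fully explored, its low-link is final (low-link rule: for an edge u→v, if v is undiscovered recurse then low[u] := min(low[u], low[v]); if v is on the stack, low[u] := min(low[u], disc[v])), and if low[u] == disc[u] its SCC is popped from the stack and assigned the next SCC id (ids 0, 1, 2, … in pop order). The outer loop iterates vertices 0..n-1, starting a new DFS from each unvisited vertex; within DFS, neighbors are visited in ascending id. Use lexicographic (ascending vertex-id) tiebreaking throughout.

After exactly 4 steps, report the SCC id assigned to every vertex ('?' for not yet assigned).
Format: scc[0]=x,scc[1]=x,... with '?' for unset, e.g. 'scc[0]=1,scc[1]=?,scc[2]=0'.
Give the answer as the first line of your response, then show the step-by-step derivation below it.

scc[0]=?,scc[1]=2,scc[2]=0,scc[3]=1,scc[4]=0

step 1: low=(low[0]=0,low[1]=1,low[2]=3,low[3]=2,low[4]=3); scc=(scc[0]=?,scc[1]=?,scc[2]=?,scc[3]=?,scc[4]=?)
step 2: low=(low[0]=0,low[1]=1,low[2]=3,low[3]=2,low[4]=3); scc=(scc[0]=?,scc[1]=?,scc[2]=0,scc[3]=?,scc[4]=0)
step 3: low=(low[0]=0,low[1]=1,low[2]=3,low[3]=2,low[4]=3); scc=(scc[0]=?,scc[1]=?,scc[2]=0,scc[3]=1,scc[4]=0)
step 4: low=(low[0]=0,low[1]=1,low[2]=3,low[3]=2,low[4]=3); scc=(scc[0]=?,scc[1]=2,scc[2]=0,scc[3]=1,scc[4]=0)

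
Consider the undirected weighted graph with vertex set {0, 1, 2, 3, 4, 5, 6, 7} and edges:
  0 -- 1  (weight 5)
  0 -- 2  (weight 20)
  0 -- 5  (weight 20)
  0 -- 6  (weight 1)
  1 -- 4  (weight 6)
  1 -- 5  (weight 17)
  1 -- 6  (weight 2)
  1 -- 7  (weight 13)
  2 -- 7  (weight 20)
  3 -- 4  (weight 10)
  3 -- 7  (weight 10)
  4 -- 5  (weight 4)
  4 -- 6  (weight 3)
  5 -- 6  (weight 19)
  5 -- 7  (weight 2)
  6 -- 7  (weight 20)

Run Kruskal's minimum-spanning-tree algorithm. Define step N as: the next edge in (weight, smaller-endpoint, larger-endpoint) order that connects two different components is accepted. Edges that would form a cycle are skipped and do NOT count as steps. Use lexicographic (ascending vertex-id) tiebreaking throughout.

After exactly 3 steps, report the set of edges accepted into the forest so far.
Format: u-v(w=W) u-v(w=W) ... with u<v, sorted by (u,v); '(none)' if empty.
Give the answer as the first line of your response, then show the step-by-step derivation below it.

0-6(w=1) 1-6(w=2) 5-7(w=2)

step 1: add edge 0-6 (w=1); MST = {0-6(w=1)}
step 2: add edge 1-6 (w=2); MST = {0-6(w=1) 1-6(w=2)}
step 3: add edge 5-7 (w=2); MST = {0-6(w=1) 1-6(w=2) 5-7(w=2)}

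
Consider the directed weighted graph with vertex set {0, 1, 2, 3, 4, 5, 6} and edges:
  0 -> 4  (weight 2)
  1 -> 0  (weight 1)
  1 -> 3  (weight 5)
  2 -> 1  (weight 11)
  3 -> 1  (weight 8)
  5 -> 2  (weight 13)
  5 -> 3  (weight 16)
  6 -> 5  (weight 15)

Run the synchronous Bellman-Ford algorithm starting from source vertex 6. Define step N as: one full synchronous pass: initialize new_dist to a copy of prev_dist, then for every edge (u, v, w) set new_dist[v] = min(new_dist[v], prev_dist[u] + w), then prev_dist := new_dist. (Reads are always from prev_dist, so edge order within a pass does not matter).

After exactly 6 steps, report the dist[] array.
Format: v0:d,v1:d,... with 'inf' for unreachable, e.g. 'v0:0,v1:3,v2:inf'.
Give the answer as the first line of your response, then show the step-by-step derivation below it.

v0:40,v1:39,v2:28,v3:31,v4:42,v5:15,v6:0

step 1: dist = v0:inf,v1:inf,v2:inf,v3:inf,v4:inf,v5:15,v6:0
step 2: dist = v0:inf,v1:inf,v2:28,v3:31,v4:inf,v5:15,v6:0
step 3: dist = v0:inf,v1:39,v2:28,v3:31,v4:inf,v5:15,v6:0
step 4: dist = v0:40,v1:39,v2:28,v3:31,v4:inf,v5:15,v6:0
step 5: dist = v0:40,v1:39,v2:28,v3:31,v4:42,v5:15,v6:0
step 6: dist = v0:40,v1:39,v2:28,v3:31,v4:42,v5:15,v6:0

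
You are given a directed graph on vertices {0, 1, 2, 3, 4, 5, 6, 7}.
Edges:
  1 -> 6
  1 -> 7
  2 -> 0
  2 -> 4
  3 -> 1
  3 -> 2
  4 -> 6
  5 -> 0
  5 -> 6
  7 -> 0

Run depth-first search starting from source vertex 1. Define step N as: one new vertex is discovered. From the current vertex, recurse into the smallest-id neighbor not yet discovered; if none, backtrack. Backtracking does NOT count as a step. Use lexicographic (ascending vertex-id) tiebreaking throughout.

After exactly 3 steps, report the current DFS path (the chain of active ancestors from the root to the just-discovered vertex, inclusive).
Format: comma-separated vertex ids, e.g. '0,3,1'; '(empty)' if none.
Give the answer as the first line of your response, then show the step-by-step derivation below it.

1,7

step 1: discover 1; path=1; order=1
step 2: discover 6; path=1>6; order=1,6
step 3: discover 7; path=1>7; order=1,6,7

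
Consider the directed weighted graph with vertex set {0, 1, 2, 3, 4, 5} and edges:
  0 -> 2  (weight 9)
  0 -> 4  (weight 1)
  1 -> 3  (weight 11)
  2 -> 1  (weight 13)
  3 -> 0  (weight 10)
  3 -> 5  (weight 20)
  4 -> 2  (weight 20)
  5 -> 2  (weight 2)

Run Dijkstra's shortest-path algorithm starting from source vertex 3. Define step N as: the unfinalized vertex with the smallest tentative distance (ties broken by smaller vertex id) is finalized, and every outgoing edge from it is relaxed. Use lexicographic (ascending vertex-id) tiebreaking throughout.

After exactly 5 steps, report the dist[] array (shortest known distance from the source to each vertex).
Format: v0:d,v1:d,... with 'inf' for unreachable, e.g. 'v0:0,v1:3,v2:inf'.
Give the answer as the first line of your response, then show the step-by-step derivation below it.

v0:10,v1:32,v2:19,v3:0,v4:11,v5:20

step 1: dist = v0:10,v1:inf,v2:inf,v3:0,v4:inf,v5:20
step 2: dist = v0:10,v1:inf,v2:19,v3:0,v4:11,v5:20
step 3: dist = v0:10,v1:inf,v2:19,v3:0,v4:11,v5:20
step 4: dist = v0:10,v1:32,v2:19,v3:0,v4:11,v5:20
step 5: dist = v0:10,v1:32,v2:19,v3:0,v4:11,v5:20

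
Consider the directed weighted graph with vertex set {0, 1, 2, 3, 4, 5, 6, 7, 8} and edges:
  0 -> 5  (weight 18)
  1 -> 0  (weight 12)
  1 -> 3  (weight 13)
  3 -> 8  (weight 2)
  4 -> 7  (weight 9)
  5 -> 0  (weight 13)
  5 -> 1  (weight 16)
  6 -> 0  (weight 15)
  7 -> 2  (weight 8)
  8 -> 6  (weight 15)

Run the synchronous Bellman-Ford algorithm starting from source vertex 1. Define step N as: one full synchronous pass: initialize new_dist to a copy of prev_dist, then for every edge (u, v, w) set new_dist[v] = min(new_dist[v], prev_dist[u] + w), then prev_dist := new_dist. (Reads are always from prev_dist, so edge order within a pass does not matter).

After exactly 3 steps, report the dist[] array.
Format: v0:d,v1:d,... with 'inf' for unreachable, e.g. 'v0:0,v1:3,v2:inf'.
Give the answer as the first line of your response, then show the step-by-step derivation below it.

v0:12,v1:0,v2:inf,v3:13,v4:inf,v5:30,v6:30,v7:inf,v8:15

step 1: dist = v0:12,v1:0,v2:inf,v3:13,v4:inf,v5:inf,v6:inf,v7:inf,v8:inf
step 2: dist = v0:12,v1:0,v2:inf,v3:13,v4:inf,v5:30,v6:inf,v7:inf,v8:15
step 3: dist = v0:12,v1:0,v2:inf,v3:13,v4:inf,v5:30,v6:30,v7:inf,v8:15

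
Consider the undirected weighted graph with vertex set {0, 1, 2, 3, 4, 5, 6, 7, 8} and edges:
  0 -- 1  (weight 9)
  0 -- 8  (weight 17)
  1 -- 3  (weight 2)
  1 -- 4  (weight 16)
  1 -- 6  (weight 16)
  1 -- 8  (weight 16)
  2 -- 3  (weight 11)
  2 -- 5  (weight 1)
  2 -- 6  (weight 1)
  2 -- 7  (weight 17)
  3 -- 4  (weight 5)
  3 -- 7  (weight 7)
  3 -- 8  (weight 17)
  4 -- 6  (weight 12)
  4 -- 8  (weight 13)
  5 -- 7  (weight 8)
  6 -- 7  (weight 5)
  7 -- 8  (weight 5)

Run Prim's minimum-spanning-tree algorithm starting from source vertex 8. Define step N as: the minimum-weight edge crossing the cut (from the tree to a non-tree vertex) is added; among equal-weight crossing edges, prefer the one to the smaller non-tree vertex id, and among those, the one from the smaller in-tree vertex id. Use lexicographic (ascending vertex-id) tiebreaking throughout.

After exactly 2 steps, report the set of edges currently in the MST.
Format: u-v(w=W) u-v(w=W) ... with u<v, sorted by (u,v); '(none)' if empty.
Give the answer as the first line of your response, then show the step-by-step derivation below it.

6-7(w=5) 7-8(w=5)

step 1: add edge 7-8 (w=5); MST = {7-8(w=5)}
step 2: add edge 6-7 (w=5); MST = {6-7(w=5) 7-8(w=5)}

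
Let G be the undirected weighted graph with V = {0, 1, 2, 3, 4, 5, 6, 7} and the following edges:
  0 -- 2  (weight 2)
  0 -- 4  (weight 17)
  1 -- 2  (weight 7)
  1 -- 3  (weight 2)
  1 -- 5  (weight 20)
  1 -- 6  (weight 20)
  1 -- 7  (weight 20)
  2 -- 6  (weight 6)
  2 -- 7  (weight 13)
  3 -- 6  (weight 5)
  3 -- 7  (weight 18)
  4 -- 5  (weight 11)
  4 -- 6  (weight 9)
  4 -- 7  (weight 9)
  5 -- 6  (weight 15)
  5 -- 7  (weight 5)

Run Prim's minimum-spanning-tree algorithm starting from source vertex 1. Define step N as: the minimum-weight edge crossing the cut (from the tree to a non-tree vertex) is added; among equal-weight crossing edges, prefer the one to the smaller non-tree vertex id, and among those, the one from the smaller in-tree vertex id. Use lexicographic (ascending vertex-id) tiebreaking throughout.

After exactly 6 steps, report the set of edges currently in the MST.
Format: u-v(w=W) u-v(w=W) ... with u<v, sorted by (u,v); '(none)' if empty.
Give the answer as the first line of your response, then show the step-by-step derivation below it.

0-2(w=2) 1-3(w=2) 2-6(w=6) 3-6(w=5) 4-6(w=9) 4-7(w=9)

step 1: add edge 1-3 (w=2); MST = {1-3(w=2)}
step 2: add edge 3-6 (w=5); MST = {1-3(w=2) 3-6(w=5)}
step 3: add edge 2-6 (w=6); MST = {1-3(w=2) 2-6(w=6) 3-6(w=5)}
step 4: add edge 0-2 (w=2); MST = {0-2(w=2) 1-3(w=2) 2-6(w=6) 3-6(w=5)}
step 5: add edge 4-6 (w=9); MST = {0-2(w=2) 1-3(w=2) 2-6(w=6) 3-6(w=5) 4-6(w=9)}
step 6: add edge 4-7 (w=9); MST = {0-2(w=2) 1-3(w=2) 2-6(w=6) 3-6(w=5) 4-6(w=9) 4-7(w=9)}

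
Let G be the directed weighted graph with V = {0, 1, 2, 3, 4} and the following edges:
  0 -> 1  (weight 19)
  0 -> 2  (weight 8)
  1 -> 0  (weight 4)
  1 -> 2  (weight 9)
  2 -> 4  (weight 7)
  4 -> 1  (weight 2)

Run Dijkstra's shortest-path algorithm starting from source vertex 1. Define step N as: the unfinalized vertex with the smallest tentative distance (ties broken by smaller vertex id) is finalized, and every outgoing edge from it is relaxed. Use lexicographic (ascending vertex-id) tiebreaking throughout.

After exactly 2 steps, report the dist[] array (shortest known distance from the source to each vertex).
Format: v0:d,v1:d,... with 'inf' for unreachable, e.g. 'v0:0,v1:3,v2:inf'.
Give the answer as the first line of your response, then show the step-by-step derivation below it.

v0:4,v1:0,v2:9,v3:inf,v4:inf

step 1: dist = v0:4,v1:0,v2:9,v3:inf,v4:inf
step 2: dist = v0:4,v1:0,v2:9,v3:inf,v4:inf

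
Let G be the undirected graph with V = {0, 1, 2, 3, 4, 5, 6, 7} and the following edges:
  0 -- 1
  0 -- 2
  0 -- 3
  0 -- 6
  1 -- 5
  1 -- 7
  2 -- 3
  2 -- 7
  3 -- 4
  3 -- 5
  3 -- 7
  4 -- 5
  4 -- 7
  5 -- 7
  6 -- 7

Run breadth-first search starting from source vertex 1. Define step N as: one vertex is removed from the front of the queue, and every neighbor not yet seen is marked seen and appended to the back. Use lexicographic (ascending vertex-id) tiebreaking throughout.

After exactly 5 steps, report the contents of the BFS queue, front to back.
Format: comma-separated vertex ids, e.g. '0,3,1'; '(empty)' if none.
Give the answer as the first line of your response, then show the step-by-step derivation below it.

3,6,4

step 1: dequeue 1; queue=[0,5,7]; order=1
step 2: dequeue 0; queue=[5,7,2,3,6]; order=1,0
step 3: dequeue 5; queue=[7,2,3,6,4]; order=1,0,5
step 4: dequeue 7; queue=[2,3,6,4]; order=1,0,5,7
step 5: dequeue 2; queue=[3,6,4]; order=1,0,5,7,2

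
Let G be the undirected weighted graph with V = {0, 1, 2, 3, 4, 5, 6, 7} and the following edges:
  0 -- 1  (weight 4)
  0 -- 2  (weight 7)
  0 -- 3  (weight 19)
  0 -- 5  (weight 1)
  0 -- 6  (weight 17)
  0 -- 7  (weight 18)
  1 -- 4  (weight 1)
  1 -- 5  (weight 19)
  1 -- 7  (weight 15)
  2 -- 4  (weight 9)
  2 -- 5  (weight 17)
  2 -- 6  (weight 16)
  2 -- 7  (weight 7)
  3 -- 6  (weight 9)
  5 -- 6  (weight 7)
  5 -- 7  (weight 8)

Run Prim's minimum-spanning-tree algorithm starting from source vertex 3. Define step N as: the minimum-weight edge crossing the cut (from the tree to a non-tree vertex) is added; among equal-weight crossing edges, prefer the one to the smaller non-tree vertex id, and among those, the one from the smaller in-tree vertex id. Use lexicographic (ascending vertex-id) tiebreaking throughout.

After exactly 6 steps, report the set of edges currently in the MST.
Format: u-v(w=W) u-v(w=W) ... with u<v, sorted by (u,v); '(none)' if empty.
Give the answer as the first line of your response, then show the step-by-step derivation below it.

0-1(w=4) 0-2(w=7) 0-5(w=1) 1-4(w=1) 3-6(w=9) 5-6(w=7)

step 1: add edge 3-6 (w=9); MST = {3-6(w=9)}
step 2: add edge 5-6 (w=7); MST = {3-6(w=9) 5-6(w=7)}
step 3: add edge 0-5 (w=1); MST = {0-5(w=1) 3-6(w=9) 5-6(w=7)}
step 4: add edge 0-1 (w=4); MST = {0-1(w=4) 0-5(w=1) 3-6(w=9) 5-6(w=7)}
step 5: add edge 1-4 (w=1); MST = {0-1(w=4) 0-5(w=1) 1-4(w=1) 3-6(w=9) 5-6(w=7)}
step 6: add edge 0-2 (w=7); MST = {0-1(w=4) 0-2(w=7) 0-5(w=1) 1-4(w=1) 3-6(w=9) 5-6(w=7)}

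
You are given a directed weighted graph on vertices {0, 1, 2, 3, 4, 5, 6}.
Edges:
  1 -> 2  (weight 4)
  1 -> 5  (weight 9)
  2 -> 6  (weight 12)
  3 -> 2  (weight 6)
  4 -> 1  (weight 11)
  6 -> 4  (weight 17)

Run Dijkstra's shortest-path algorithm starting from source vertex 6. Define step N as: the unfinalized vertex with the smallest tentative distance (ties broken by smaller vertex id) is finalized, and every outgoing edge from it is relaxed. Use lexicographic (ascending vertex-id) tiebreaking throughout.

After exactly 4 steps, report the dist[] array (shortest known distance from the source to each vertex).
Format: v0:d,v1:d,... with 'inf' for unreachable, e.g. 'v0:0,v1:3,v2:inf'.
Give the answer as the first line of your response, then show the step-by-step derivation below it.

v0:inf,v1:28,v2:32,v3:inf,v4:17,v5:37,v6:0

step 1: dist = v0:inf,v1:inf,v2:inf,v3:inf,v4:17,v5:inf,v6:0
step 2: dist = v0:inf,v1:28,v2:inf,v3:inf,v4:17,v5:inf,v6:0
step 3: dist = v0:inf,v1:28,v2:32,v3:inf,v4:17,v5:37,v6:0
step 4: dist = v0:inf,v1:28,v2:32,v3:inf,v4:17,v5:37,v6:0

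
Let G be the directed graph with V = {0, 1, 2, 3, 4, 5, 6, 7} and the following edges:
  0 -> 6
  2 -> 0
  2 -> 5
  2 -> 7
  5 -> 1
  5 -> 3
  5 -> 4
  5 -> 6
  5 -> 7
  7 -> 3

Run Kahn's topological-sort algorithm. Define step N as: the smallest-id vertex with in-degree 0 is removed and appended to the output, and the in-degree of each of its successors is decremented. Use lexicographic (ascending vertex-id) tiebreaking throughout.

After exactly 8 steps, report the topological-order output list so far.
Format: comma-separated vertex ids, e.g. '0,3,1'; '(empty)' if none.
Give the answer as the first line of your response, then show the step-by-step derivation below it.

2,0,5,1,4,6,7,3

step 1: output 2; order=[2]; indeg=(0,1,0,2,1,0,2,1)
step 2: output 0; order=[2,0]; indeg=(0,1,0,2,1,0,1,1)
step 3: output 5; order=[2,0,5]; indeg=(0,0,0,1,0,0,0,0)
step 4: output 1; order=[2,0,5,1]; indeg=(0,0,0,1,0,0,0,0)
step 5: output 4; order=[2,0,5,1,4]; indeg=(0,0,0,1,0,0,0,0)
step 6: output 6; order=[2,0,5,1,4,6]; indeg=(0,0,0,1,0,0,0,0)
step 7: output 7; order=[2,0,5,1,4,6,7]; indeg=(0,0,0,0,0,0,0,0)
step 8: output 3; order=[2,0,5,1,4,6,7,3]; indeg=(0,0,0,0,0,0,0,0)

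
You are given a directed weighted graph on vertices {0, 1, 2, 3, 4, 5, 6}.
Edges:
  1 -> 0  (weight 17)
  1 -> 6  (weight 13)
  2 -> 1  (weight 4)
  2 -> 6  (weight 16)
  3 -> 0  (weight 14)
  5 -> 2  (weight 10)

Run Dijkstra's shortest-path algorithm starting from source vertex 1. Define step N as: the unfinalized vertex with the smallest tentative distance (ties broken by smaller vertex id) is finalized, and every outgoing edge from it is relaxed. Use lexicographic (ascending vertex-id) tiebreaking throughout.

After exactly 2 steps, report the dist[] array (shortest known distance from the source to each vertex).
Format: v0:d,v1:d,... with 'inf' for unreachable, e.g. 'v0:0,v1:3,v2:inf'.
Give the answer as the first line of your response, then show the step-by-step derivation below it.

v0:17,v1:0,v2:inf,v3:inf,v4:inf,v5:inf,v6:13

step 1: dist = v0:17,v1:0,v2:inf,v3:inf,v4:inf,v5:inf,v6:13
step 2: dist = v0:17,v1:0,v2:inf,v3:inf,v4:inf,v5:inf,v6:13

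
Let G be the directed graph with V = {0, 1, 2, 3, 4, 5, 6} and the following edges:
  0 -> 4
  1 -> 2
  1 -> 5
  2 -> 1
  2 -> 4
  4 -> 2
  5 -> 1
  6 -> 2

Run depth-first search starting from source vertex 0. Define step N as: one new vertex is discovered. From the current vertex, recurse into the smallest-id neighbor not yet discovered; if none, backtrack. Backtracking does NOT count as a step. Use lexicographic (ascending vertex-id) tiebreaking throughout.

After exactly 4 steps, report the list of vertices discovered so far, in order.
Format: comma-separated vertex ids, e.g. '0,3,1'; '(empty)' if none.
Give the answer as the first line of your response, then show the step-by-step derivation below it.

0,4,2,1

step 1: discover 0; path=0; order=0
step 2: discover 4; path=0>4; order=0,4
step 3: discover 2; path=0>4>2; order=0,4,2
step 4: discover 1; path=0>4>2>1; order=0,4,2,1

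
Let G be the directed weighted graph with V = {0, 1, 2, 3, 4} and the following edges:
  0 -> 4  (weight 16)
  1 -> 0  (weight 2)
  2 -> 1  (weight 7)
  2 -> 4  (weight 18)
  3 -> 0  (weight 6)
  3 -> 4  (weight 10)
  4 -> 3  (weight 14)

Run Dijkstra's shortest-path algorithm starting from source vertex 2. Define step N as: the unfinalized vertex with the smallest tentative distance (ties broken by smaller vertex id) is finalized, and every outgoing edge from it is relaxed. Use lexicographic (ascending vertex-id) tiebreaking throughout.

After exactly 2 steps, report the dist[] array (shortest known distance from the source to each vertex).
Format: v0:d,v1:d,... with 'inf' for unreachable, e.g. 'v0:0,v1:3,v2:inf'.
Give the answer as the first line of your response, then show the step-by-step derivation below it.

v0:9,v1:7,v2:0,v3:inf,v4:18

step 1: dist = v0:inf,v1:7,v2:0,v3:inf,v4:18
step 2: dist = v0:9,v1:7,v2:0,v3:inf,v4:18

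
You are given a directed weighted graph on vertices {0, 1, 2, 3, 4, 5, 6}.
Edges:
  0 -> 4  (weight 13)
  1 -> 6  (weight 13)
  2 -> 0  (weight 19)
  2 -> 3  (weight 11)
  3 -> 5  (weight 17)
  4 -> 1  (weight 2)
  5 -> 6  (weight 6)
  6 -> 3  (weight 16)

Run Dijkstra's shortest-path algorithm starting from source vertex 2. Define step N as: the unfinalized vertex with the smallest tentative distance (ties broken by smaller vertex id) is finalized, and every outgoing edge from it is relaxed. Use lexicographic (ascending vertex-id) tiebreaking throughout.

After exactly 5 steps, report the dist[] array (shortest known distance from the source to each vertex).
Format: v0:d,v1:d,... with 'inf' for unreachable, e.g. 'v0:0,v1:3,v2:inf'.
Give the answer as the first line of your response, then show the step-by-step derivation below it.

v0:19,v1:34,v2:0,v3:11,v4:32,v5:28,v6:34

step 1: dist = v0:19,v1:inf,v2:0,v3:11,v4:inf,v5:inf,v6:inf
step 2: dist = v0:19,v1:inf,v2:0,v3:11,v4:inf,v5:28,v6:inf
step 3: dist = v0:19,v1:inf,v2:0,v3:11,v4:32,v5:28,v6:inf
step 4: dist = v0:19,v1:inf,v2:0,v3:11,v4:32,v5:28,v6:34
step 5: dist = v0:19,v1:34,v2:0,v3:11,v4:32,v5:28,v6:34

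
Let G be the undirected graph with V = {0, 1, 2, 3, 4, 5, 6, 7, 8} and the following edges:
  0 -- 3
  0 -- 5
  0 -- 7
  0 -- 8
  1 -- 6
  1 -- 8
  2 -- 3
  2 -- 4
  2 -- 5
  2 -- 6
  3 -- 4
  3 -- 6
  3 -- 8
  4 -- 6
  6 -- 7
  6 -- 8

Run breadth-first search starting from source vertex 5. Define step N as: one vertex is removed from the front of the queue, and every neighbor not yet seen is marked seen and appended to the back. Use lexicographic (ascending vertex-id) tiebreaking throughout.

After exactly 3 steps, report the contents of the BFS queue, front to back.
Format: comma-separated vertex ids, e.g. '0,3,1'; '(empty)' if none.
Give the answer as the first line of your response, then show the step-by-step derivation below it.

3,7,8,4,6

step 1: dequeue 5; queue=[0,2]; order=5
step 2: dequeue 0; queue=[2,3,7,8]; order=5,0
step 3: dequeue 2; queue=[3,7,8,4,6]; order=5,0,2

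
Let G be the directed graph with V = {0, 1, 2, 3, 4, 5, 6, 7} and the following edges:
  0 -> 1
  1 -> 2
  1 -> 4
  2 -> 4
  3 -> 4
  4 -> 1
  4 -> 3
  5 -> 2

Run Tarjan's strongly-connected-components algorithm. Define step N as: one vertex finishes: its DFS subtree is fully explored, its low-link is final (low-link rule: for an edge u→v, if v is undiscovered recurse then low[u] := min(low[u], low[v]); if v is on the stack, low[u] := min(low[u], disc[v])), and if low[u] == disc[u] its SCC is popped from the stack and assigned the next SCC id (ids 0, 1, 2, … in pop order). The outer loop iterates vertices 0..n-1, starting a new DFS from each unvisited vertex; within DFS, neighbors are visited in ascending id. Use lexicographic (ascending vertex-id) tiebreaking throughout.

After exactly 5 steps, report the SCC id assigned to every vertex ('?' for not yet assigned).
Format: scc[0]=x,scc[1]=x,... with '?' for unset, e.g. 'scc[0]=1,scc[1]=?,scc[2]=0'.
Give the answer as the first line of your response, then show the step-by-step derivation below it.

scc[0]=1,scc[1]=0,scc[2]=0,scc[3]=0,scc[4]=0,scc[5]=?,scc[6]=?,scc[7]=?

step 1: low=(low[0]=0,low[1]=1,low[2]=2,low[3]=3,low[4]=1,low[5]=?,low[6]=?,low[7]=?); scc=(scc[0]=?,scc[1]=?,scc[2]=?,scc[3]=?,scc[4]=?,scc[5]=?,scc[6]=?,scc[7]=?)
step 2: low=(low[0]=0,low[1]=1,low[2]=2,low[3]=3,low[4]=1,low[5]=?,low[6]=?,low[7]=?); scc=(scc[0]=?,scc[1]=?,scc[2]=?,scc[3]=?,scc[4]=?,scc[5]=?,scc[6]=?,scc[7]=?)
step 3: low=(low[0]=0,low[1]=1,low[2]=1,low[3]=3,low[4]=1,low[5]=?,low[6]=?,low[7]=?); scc=(scc[0]=?,scc[1]=?,scc[2]=?,scc[3]=?,scc[4]=?,scc[5]=?,scc[6]=?,scc[7]=?)
step 4: low=(low[0]=0,low[1]=1,low[2]=1,low[3]=3,low[4]=1,low[5]=?,low[6]=?,low[7]=?); scc=(scc[0]=?,scc[1]=0,scc[2]=0,scc[3]=0,scc[4]=0,scc[5]=?,scc[6]=?,scc[7]=?)
step 5: low=(low[0]=0,low[1]=1,low[2]=1,low[3]=3,low[4]=1,low[5]=?,low[6]=?,low[7]=?); scc=(scc[0]=1,scc[1]=0,scc[2]=0,scc[3]=0,scc[4]=0,scc[5]=?,scc[6]=?,scc[7]=?)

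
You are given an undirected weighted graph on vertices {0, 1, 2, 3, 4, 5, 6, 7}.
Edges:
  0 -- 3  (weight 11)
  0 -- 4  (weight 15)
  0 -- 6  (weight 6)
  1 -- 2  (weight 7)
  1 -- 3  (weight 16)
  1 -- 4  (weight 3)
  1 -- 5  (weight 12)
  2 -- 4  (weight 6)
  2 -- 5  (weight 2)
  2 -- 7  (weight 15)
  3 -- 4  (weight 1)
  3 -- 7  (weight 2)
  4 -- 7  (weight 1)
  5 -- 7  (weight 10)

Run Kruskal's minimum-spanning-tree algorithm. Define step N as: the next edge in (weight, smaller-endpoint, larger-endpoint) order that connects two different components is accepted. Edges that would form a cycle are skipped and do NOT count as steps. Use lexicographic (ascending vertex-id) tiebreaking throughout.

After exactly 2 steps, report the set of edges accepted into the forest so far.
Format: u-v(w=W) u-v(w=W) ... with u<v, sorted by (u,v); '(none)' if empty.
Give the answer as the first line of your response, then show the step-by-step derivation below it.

3-4(w=1) 4-7(w=1)

step 1: add edge 3-4 (w=1); MST = {3-4(w=1)}
step 2: add edge 4-7 (w=1); MST = {3-4(w=1) 4-7(w=1)}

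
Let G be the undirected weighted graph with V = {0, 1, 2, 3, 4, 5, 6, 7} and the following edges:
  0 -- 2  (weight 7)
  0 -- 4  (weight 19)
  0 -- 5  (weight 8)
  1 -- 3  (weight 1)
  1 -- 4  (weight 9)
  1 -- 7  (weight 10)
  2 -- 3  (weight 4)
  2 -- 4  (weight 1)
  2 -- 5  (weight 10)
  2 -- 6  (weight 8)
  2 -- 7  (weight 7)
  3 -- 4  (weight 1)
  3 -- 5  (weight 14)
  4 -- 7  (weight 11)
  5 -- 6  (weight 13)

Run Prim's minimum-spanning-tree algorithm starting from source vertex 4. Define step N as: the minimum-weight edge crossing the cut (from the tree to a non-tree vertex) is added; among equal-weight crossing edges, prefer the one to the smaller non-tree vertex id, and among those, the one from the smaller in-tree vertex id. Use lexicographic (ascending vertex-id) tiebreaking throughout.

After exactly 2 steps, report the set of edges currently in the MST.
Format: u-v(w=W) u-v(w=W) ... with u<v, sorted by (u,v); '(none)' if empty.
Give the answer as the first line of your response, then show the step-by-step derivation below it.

2-4(w=1) 3-4(w=1)

step 1: add edge 2-4 (w=1); MST = {2-4(w=1)}
step 2: add edge 3-4 (w=1); MST = {2-4(w=1) 3-4(w=1)}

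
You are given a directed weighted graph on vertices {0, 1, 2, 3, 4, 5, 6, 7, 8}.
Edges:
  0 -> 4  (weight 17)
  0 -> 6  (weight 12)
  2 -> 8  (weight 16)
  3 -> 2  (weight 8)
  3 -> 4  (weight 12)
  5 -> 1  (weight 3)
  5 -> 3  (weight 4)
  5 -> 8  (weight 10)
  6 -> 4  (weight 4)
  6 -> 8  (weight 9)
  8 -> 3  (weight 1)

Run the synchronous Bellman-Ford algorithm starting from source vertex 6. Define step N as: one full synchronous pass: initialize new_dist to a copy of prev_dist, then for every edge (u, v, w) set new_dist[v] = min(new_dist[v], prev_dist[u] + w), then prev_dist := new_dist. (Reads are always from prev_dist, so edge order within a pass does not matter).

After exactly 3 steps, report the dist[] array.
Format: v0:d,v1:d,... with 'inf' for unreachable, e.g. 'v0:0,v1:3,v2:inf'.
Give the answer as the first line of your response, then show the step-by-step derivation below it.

v0:inf,v1:inf,v2:18,v3:10,v4:4,v5:inf,v6:0,v7:inf,v8:9

step 1: dist = v0:inf,v1:inf,v2:inf,v3:inf,v4:4,v5:inf,v6:0,v7:inf,v8:9
step 2: dist = v0:inf,v1:inf,v2:inf,v3:10,v4:4,v5:inf,v6:0,v7:inf,v8:9
step 3: dist = v0:inf,v1:inf,v2:18,v3:10,v4:4,v5:inf,v6:0,v7:inf,v8:9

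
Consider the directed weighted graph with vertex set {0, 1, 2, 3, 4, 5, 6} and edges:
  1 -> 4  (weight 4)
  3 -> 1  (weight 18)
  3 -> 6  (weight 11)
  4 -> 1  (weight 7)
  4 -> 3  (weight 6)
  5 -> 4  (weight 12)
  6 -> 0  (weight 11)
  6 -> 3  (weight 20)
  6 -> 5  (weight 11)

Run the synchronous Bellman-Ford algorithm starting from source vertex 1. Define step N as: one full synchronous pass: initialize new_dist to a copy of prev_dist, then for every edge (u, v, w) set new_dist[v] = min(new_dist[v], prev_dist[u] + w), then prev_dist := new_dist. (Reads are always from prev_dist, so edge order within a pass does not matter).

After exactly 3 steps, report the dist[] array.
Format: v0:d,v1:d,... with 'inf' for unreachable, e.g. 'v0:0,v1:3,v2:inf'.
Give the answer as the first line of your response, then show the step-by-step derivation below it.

v0:inf,v1:0,v2:inf,v3:10,v4:4,v5:inf,v6:21

step 1: dist = v0:inf,v1:0,v2:inf,v3:inf,v4:4,v5:inf,v6:inf
step 2: dist = v0:inf,v1:0,v2:inf,v3:10,v4:4,v5:inf,v6:inf
step 3: dist = v0:inf,v1:0,v2:inf,v3:10,v4:4,v5:inf,v6:21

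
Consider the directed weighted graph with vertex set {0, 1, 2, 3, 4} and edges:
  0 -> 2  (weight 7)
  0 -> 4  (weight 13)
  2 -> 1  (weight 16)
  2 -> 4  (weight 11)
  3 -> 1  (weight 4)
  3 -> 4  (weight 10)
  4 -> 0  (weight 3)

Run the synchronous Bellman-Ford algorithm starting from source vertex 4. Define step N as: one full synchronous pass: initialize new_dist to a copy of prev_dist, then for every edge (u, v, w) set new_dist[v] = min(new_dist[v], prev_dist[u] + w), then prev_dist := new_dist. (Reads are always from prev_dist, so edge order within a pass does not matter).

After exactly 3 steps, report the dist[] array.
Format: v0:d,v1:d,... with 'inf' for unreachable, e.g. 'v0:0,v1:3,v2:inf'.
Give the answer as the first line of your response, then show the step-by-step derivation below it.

v0:3,v1:26,v2:10,v3:inf,v4:0

step 1: dist = v0:3,v1:inf,v2:inf,v3:inf,v4:0
step 2: dist = v0:3,v1:inf,v2:10,v3:inf,v4:0
step 3: dist = v0:3,v1:26,v2:10,v3:inf,v4:0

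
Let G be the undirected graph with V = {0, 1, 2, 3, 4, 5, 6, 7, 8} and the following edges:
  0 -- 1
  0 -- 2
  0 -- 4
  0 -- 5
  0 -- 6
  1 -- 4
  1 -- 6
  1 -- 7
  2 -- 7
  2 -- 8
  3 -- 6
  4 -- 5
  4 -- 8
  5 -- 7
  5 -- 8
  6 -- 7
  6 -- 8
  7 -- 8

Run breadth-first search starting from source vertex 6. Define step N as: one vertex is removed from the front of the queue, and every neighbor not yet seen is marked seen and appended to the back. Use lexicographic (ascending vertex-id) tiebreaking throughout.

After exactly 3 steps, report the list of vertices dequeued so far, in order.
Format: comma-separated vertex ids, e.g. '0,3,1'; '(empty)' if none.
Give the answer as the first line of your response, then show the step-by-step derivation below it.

6,0,1

step 1: dequeue 6; queue=[0,1,3,7,8]; order=6
step 2: dequeue 0; queue=[1,3,7,8,2,4,5]; order=6,0
step 3: dequeue 1; queue=[3,7,8,2,4,5]; order=6,0,1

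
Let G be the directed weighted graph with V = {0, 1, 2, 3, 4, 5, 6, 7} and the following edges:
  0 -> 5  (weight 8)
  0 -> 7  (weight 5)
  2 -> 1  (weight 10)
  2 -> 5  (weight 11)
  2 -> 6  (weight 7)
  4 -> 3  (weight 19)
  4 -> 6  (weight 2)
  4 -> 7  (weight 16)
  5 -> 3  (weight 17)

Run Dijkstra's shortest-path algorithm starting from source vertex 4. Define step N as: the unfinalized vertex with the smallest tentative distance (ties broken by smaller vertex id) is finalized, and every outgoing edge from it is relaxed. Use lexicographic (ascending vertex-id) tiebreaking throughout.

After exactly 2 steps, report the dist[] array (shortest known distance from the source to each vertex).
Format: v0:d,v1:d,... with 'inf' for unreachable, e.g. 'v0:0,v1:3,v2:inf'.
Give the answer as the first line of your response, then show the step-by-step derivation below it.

v0:inf,v1:inf,v2:inf,v3:19,v4:0,v5:inf,v6:2,v7:16

step 1: dist = v0:inf,v1:inf,v2:inf,v3:19,v4:0,v5:inf,v6:2,v7:16
step 2: dist = v0:inf,v1:inf,v2:inf,v3:19,v4:0,v5:inf,v6:2,v7:16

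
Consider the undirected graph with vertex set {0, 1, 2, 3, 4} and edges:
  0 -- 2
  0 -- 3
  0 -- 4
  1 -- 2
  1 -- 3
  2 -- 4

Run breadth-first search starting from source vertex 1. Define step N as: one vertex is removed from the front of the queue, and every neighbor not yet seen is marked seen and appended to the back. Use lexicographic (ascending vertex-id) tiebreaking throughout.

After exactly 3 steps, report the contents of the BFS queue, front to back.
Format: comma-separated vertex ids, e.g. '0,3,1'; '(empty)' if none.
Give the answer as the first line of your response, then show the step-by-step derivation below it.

0,4

step 1: dequeue 1; queue=[2,3]; order=1
step 2: dequeue 2; queue=[3,0,4]; order=1,2
step 3: dequeue 3; queue=[0,4]; order=1,2,3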